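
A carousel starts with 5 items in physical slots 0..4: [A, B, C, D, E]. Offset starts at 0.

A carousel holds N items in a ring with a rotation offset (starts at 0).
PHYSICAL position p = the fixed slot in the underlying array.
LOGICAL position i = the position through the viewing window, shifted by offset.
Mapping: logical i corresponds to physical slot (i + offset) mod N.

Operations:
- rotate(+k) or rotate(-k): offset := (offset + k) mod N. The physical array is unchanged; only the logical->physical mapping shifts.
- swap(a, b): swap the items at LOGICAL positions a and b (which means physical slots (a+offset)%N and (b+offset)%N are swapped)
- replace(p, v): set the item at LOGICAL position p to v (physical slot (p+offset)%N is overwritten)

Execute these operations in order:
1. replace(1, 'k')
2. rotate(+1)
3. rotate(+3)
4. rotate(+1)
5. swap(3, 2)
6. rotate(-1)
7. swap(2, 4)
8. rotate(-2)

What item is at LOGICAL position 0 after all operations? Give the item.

After op 1 (replace(1, 'k')): offset=0, physical=[A,k,C,D,E], logical=[A,k,C,D,E]
After op 2 (rotate(+1)): offset=1, physical=[A,k,C,D,E], logical=[k,C,D,E,A]
After op 3 (rotate(+3)): offset=4, physical=[A,k,C,D,E], logical=[E,A,k,C,D]
After op 4 (rotate(+1)): offset=0, physical=[A,k,C,D,E], logical=[A,k,C,D,E]
After op 5 (swap(3, 2)): offset=0, physical=[A,k,D,C,E], logical=[A,k,D,C,E]
After op 6 (rotate(-1)): offset=4, physical=[A,k,D,C,E], logical=[E,A,k,D,C]
After op 7 (swap(2, 4)): offset=4, physical=[A,C,D,k,E], logical=[E,A,C,D,k]
After op 8 (rotate(-2)): offset=2, physical=[A,C,D,k,E], logical=[D,k,E,A,C]

Answer: D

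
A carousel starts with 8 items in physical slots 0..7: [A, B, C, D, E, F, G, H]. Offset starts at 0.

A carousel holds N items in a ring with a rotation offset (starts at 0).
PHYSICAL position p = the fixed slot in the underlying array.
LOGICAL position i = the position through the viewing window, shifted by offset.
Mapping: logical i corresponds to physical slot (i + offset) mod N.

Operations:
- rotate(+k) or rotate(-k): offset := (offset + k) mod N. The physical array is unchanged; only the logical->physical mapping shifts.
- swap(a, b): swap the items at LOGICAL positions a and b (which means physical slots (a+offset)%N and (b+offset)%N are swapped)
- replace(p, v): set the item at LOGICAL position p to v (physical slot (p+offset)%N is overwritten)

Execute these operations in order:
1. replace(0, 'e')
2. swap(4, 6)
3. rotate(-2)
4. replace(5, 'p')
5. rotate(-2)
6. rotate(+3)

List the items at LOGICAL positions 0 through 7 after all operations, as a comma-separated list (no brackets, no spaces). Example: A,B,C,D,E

Answer: H,e,B,C,p,G,F,E

Derivation:
After op 1 (replace(0, 'e')): offset=0, physical=[e,B,C,D,E,F,G,H], logical=[e,B,C,D,E,F,G,H]
After op 2 (swap(4, 6)): offset=0, physical=[e,B,C,D,G,F,E,H], logical=[e,B,C,D,G,F,E,H]
After op 3 (rotate(-2)): offset=6, physical=[e,B,C,D,G,F,E,H], logical=[E,H,e,B,C,D,G,F]
After op 4 (replace(5, 'p')): offset=6, physical=[e,B,C,p,G,F,E,H], logical=[E,H,e,B,C,p,G,F]
After op 5 (rotate(-2)): offset=4, physical=[e,B,C,p,G,F,E,H], logical=[G,F,E,H,e,B,C,p]
After op 6 (rotate(+3)): offset=7, physical=[e,B,C,p,G,F,E,H], logical=[H,e,B,C,p,G,F,E]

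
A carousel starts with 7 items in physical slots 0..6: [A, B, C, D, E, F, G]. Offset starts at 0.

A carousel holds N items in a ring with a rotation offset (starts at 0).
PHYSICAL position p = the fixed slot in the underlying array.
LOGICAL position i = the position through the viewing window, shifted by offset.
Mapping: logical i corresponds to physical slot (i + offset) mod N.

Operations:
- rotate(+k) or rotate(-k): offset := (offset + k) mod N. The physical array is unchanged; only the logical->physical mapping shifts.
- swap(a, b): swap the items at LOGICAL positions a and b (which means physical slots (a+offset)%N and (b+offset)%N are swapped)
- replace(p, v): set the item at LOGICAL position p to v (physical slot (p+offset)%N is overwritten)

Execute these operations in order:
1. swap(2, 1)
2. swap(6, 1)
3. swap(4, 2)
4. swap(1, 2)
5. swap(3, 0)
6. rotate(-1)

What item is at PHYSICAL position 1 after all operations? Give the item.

After op 1 (swap(2, 1)): offset=0, physical=[A,C,B,D,E,F,G], logical=[A,C,B,D,E,F,G]
After op 2 (swap(6, 1)): offset=0, physical=[A,G,B,D,E,F,C], logical=[A,G,B,D,E,F,C]
After op 3 (swap(4, 2)): offset=0, physical=[A,G,E,D,B,F,C], logical=[A,G,E,D,B,F,C]
After op 4 (swap(1, 2)): offset=0, physical=[A,E,G,D,B,F,C], logical=[A,E,G,D,B,F,C]
After op 5 (swap(3, 0)): offset=0, physical=[D,E,G,A,B,F,C], logical=[D,E,G,A,B,F,C]
After op 6 (rotate(-1)): offset=6, physical=[D,E,G,A,B,F,C], logical=[C,D,E,G,A,B,F]

Answer: E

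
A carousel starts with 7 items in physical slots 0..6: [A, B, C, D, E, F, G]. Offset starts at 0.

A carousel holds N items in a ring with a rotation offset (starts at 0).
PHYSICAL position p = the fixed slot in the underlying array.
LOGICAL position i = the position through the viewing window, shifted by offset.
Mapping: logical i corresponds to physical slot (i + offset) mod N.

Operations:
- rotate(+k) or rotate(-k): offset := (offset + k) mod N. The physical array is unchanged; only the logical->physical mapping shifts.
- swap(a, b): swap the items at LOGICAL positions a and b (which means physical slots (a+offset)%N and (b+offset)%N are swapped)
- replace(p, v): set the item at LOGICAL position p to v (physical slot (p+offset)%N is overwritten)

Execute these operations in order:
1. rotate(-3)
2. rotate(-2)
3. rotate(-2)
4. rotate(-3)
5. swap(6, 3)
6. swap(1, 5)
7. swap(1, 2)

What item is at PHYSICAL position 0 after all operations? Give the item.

After op 1 (rotate(-3)): offset=4, physical=[A,B,C,D,E,F,G], logical=[E,F,G,A,B,C,D]
After op 2 (rotate(-2)): offset=2, physical=[A,B,C,D,E,F,G], logical=[C,D,E,F,G,A,B]
After op 3 (rotate(-2)): offset=0, physical=[A,B,C,D,E,F,G], logical=[A,B,C,D,E,F,G]
After op 4 (rotate(-3)): offset=4, physical=[A,B,C,D,E,F,G], logical=[E,F,G,A,B,C,D]
After op 5 (swap(6, 3)): offset=4, physical=[D,B,C,A,E,F,G], logical=[E,F,G,D,B,C,A]
After op 6 (swap(1, 5)): offset=4, physical=[D,B,F,A,E,C,G], logical=[E,C,G,D,B,F,A]
After op 7 (swap(1, 2)): offset=4, physical=[D,B,F,A,E,G,C], logical=[E,G,C,D,B,F,A]

Answer: D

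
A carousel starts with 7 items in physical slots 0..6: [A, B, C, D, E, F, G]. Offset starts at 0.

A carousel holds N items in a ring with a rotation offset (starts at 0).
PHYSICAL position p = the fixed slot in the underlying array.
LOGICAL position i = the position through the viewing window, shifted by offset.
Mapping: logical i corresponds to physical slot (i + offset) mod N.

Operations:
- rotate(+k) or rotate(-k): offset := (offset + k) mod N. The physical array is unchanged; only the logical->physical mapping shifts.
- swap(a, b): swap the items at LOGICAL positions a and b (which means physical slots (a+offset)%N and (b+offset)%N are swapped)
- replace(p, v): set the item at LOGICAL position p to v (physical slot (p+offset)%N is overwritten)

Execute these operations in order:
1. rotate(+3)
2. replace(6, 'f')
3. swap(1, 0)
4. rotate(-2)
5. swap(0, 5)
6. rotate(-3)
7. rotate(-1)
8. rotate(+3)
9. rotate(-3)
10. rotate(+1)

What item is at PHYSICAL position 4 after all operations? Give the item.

Answer: D

Derivation:
After op 1 (rotate(+3)): offset=3, physical=[A,B,C,D,E,F,G], logical=[D,E,F,G,A,B,C]
After op 2 (replace(6, 'f')): offset=3, physical=[A,B,f,D,E,F,G], logical=[D,E,F,G,A,B,f]
After op 3 (swap(1, 0)): offset=3, physical=[A,B,f,E,D,F,G], logical=[E,D,F,G,A,B,f]
After op 4 (rotate(-2)): offset=1, physical=[A,B,f,E,D,F,G], logical=[B,f,E,D,F,G,A]
After op 5 (swap(0, 5)): offset=1, physical=[A,G,f,E,D,F,B], logical=[G,f,E,D,F,B,A]
After op 6 (rotate(-3)): offset=5, physical=[A,G,f,E,D,F,B], logical=[F,B,A,G,f,E,D]
After op 7 (rotate(-1)): offset=4, physical=[A,G,f,E,D,F,B], logical=[D,F,B,A,G,f,E]
After op 8 (rotate(+3)): offset=0, physical=[A,G,f,E,D,F,B], logical=[A,G,f,E,D,F,B]
After op 9 (rotate(-3)): offset=4, physical=[A,G,f,E,D,F,B], logical=[D,F,B,A,G,f,E]
After op 10 (rotate(+1)): offset=5, physical=[A,G,f,E,D,F,B], logical=[F,B,A,G,f,E,D]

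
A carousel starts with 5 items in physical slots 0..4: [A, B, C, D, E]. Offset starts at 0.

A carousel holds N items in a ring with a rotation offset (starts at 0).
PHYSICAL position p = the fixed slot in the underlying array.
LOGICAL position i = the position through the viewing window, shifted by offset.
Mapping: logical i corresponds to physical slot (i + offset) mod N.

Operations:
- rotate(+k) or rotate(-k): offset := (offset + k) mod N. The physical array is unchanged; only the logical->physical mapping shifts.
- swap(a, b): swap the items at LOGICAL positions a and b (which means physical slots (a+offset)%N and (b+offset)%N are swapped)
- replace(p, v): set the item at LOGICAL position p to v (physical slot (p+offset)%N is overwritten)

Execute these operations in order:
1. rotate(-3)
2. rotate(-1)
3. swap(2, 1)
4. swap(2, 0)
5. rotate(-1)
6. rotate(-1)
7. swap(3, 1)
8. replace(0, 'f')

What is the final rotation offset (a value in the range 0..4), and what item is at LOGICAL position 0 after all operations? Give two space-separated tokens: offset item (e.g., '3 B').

Answer: 4 f

Derivation:
After op 1 (rotate(-3)): offset=2, physical=[A,B,C,D,E], logical=[C,D,E,A,B]
After op 2 (rotate(-1)): offset=1, physical=[A,B,C,D,E], logical=[B,C,D,E,A]
After op 3 (swap(2, 1)): offset=1, physical=[A,B,D,C,E], logical=[B,D,C,E,A]
After op 4 (swap(2, 0)): offset=1, physical=[A,C,D,B,E], logical=[C,D,B,E,A]
After op 5 (rotate(-1)): offset=0, physical=[A,C,D,B,E], logical=[A,C,D,B,E]
After op 6 (rotate(-1)): offset=4, physical=[A,C,D,B,E], logical=[E,A,C,D,B]
After op 7 (swap(3, 1)): offset=4, physical=[D,C,A,B,E], logical=[E,D,C,A,B]
After op 8 (replace(0, 'f')): offset=4, physical=[D,C,A,B,f], logical=[f,D,C,A,B]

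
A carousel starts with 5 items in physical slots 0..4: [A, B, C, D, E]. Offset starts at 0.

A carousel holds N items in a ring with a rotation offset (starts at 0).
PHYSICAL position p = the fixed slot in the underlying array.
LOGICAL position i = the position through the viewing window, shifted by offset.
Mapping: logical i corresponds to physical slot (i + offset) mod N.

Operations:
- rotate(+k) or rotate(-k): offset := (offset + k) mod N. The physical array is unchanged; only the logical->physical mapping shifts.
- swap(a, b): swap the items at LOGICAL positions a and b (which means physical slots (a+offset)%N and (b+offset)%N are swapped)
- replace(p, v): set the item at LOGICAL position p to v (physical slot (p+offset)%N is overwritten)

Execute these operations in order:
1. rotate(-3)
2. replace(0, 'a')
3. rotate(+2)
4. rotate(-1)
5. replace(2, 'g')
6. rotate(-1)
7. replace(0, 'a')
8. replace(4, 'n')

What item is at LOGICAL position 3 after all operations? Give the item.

After op 1 (rotate(-3)): offset=2, physical=[A,B,C,D,E], logical=[C,D,E,A,B]
After op 2 (replace(0, 'a')): offset=2, physical=[A,B,a,D,E], logical=[a,D,E,A,B]
After op 3 (rotate(+2)): offset=4, physical=[A,B,a,D,E], logical=[E,A,B,a,D]
After op 4 (rotate(-1)): offset=3, physical=[A,B,a,D,E], logical=[D,E,A,B,a]
After op 5 (replace(2, 'g')): offset=3, physical=[g,B,a,D,E], logical=[D,E,g,B,a]
After op 6 (rotate(-1)): offset=2, physical=[g,B,a,D,E], logical=[a,D,E,g,B]
After op 7 (replace(0, 'a')): offset=2, physical=[g,B,a,D,E], logical=[a,D,E,g,B]
After op 8 (replace(4, 'n')): offset=2, physical=[g,n,a,D,E], logical=[a,D,E,g,n]

Answer: g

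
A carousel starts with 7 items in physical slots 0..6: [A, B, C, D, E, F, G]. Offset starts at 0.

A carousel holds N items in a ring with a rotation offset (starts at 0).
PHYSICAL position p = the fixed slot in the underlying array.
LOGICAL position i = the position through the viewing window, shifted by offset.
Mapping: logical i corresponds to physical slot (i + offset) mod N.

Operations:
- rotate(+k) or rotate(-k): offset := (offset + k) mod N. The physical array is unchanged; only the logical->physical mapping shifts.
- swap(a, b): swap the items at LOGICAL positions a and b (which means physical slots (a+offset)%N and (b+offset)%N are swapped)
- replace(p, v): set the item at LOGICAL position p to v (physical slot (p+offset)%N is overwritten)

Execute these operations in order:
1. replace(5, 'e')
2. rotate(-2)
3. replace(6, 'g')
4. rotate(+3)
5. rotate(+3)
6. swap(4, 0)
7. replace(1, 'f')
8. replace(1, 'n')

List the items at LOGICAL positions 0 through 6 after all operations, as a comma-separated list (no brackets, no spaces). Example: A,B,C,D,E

Answer: B,n,G,A,g,C,D

Derivation:
After op 1 (replace(5, 'e')): offset=0, physical=[A,B,C,D,E,e,G], logical=[A,B,C,D,E,e,G]
After op 2 (rotate(-2)): offset=5, physical=[A,B,C,D,E,e,G], logical=[e,G,A,B,C,D,E]
After op 3 (replace(6, 'g')): offset=5, physical=[A,B,C,D,g,e,G], logical=[e,G,A,B,C,D,g]
After op 4 (rotate(+3)): offset=1, physical=[A,B,C,D,g,e,G], logical=[B,C,D,g,e,G,A]
After op 5 (rotate(+3)): offset=4, physical=[A,B,C,D,g,e,G], logical=[g,e,G,A,B,C,D]
After op 6 (swap(4, 0)): offset=4, physical=[A,g,C,D,B,e,G], logical=[B,e,G,A,g,C,D]
After op 7 (replace(1, 'f')): offset=4, physical=[A,g,C,D,B,f,G], logical=[B,f,G,A,g,C,D]
After op 8 (replace(1, 'n')): offset=4, physical=[A,g,C,D,B,n,G], logical=[B,n,G,A,g,C,D]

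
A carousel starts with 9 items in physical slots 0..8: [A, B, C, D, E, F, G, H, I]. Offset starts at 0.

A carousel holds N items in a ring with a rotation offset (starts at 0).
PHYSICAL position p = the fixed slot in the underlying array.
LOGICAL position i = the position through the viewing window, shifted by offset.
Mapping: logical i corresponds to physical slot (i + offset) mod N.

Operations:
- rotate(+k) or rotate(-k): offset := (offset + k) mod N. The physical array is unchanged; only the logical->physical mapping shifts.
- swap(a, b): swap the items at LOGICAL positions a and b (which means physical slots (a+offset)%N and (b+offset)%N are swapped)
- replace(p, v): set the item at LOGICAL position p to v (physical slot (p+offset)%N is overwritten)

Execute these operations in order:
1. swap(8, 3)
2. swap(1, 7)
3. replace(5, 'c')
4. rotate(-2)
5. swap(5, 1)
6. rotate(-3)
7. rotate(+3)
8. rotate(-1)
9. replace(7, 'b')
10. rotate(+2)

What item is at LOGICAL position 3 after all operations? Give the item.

Answer: C

Derivation:
After op 1 (swap(8, 3)): offset=0, physical=[A,B,C,I,E,F,G,H,D], logical=[A,B,C,I,E,F,G,H,D]
After op 2 (swap(1, 7)): offset=0, physical=[A,H,C,I,E,F,G,B,D], logical=[A,H,C,I,E,F,G,B,D]
After op 3 (replace(5, 'c')): offset=0, physical=[A,H,C,I,E,c,G,B,D], logical=[A,H,C,I,E,c,G,B,D]
After op 4 (rotate(-2)): offset=7, physical=[A,H,C,I,E,c,G,B,D], logical=[B,D,A,H,C,I,E,c,G]
After op 5 (swap(5, 1)): offset=7, physical=[A,H,C,D,E,c,G,B,I], logical=[B,I,A,H,C,D,E,c,G]
After op 6 (rotate(-3)): offset=4, physical=[A,H,C,D,E,c,G,B,I], logical=[E,c,G,B,I,A,H,C,D]
After op 7 (rotate(+3)): offset=7, physical=[A,H,C,D,E,c,G,B,I], logical=[B,I,A,H,C,D,E,c,G]
After op 8 (rotate(-1)): offset=6, physical=[A,H,C,D,E,c,G,B,I], logical=[G,B,I,A,H,C,D,E,c]
After op 9 (replace(7, 'b')): offset=6, physical=[A,H,C,D,b,c,G,B,I], logical=[G,B,I,A,H,C,D,b,c]
After op 10 (rotate(+2)): offset=8, physical=[A,H,C,D,b,c,G,B,I], logical=[I,A,H,C,D,b,c,G,B]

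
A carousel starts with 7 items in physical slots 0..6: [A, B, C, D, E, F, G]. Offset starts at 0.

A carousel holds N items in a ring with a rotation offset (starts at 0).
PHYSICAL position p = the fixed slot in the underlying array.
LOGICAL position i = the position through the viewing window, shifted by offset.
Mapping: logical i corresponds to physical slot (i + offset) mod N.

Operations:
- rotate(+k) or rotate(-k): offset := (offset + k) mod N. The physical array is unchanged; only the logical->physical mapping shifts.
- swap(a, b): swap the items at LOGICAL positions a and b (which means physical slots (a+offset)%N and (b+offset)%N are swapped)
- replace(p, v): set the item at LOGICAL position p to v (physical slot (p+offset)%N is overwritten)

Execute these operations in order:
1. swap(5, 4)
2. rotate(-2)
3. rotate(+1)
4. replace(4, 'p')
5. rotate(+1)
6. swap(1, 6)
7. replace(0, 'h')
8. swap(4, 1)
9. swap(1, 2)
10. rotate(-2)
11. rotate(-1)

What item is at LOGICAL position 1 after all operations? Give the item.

After op 1 (swap(5, 4)): offset=0, physical=[A,B,C,D,F,E,G], logical=[A,B,C,D,F,E,G]
After op 2 (rotate(-2)): offset=5, physical=[A,B,C,D,F,E,G], logical=[E,G,A,B,C,D,F]
After op 3 (rotate(+1)): offset=6, physical=[A,B,C,D,F,E,G], logical=[G,A,B,C,D,F,E]
After op 4 (replace(4, 'p')): offset=6, physical=[A,B,C,p,F,E,G], logical=[G,A,B,C,p,F,E]
After op 5 (rotate(+1)): offset=0, physical=[A,B,C,p,F,E,G], logical=[A,B,C,p,F,E,G]
After op 6 (swap(1, 6)): offset=0, physical=[A,G,C,p,F,E,B], logical=[A,G,C,p,F,E,B]
After op 7 (replace(0, 'h')): offset=0, physical=[h,G,C,p,F,E,B], logical=[h,G,C,p,F,E,B]
After op 8 (swap(4, 1)): offset=0, physical=[h,F,C,p,G,E,B], logical=[h,F,C,p,G,E,B]
After op 9 (swap(1, 2)): offset=0, physical=[h,C,F,p,G,E,B], logical=[h,C,F,p,G,E,B]
After op 10 (rotate(-2)): offset=5, physical=[h,C,F,p,G,E,B], logical=[E,B,h,C,F,p,G]
After op 11 (rotate(-1)): offset=4, physical=[h,C,F,p,G,E,B], logical=[G,E,B,h,C,F,p]

Answer: E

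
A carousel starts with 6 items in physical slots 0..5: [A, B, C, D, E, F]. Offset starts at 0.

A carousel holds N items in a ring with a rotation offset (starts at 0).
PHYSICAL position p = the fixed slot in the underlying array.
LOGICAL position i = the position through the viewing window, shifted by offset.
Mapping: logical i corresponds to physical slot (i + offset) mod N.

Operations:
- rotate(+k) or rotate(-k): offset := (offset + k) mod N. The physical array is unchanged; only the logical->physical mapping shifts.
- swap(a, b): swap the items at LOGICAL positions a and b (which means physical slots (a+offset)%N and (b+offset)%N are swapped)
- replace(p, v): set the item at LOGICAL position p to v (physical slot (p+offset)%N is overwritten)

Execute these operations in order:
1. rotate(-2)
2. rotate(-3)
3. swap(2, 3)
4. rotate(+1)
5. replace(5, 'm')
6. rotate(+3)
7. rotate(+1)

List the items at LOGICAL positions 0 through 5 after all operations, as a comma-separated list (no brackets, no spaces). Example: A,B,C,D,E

Answer: A,m,C,E,D,F

Derivation:
After op 1 (rotate(-2)): offset=4, physical=[A,B,C,D,E,F], logical=[E,F,A,B,C,D]
After op 2 (rotate(-3)): offset=1, physical=[A,B,C,D,E,F], logical=[B,C,D,E,F,A]
After op 3 (swap(2, 3)): offset=1, physical=[A,B,C,E,D,F], logical=[B,C,E,D,F,A]
After op 4 (rotate(+1)): offset=2, physical=[A,B,C,E,D,F], logical=[C,E,D,F,A,B]
After op 5 (replace(5, 'm')): offset=2, physical=[A,m,C,E,D,F], logical=[C,E,D,F,A,m]
After op 6 (rotate(+3)): offset=5, physical=[A,m,C,E,D,F], logical=[F,A,m,C,E,D]
After op 7 (rotate(+1)): offset=0, physical=[A,m,C,E,D,F], logical=[A,m,C,E,D,F]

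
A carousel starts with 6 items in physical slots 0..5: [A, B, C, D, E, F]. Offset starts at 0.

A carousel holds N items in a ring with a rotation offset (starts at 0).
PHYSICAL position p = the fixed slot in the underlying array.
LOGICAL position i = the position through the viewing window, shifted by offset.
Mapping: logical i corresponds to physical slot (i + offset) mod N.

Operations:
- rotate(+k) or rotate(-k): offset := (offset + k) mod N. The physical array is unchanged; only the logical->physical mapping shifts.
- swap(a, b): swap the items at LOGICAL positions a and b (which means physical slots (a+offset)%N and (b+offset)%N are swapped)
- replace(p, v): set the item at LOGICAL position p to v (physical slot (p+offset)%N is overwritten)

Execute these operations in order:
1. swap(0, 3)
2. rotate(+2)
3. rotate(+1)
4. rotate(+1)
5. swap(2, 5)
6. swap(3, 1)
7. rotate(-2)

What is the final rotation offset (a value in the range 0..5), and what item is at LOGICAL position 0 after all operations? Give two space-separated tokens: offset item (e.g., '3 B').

Answer: 2 C

Derivation:
After op 1 (swap(0, 3)): offset=0, physical=[D,B,C,A,E,F], logical=[D,B,C,A,E,F]
After op 2 (rotate(+2)): offset=2, physical=[D,B,C,A,E,F], logical=[C,A,E,F,D,B]
After op 3 (rotate(+1)): offset=3, physical=[D,B,C,A,E,F], logical=[A,E,F,D,B,C]
After op 4 (rotate(+1)): offset=4, physical=[D,B,C,A,E,F], logical=[E,F,D,B,C,A]
After op 5 (swap(2, 5)): offset=4, physical=[A,B,C,D,E,F], logical=[E,F,A,B,C,D]
After op 6 (swap(3, 1)): offset=4, physical=[A,F,C,D,E,B], logical=[E,B,A,F,C,D]
After op 7 (rotate(-2)): offset=2, physical=[A,F,C,D,E,B], logical=[C,D,E,B,A,F]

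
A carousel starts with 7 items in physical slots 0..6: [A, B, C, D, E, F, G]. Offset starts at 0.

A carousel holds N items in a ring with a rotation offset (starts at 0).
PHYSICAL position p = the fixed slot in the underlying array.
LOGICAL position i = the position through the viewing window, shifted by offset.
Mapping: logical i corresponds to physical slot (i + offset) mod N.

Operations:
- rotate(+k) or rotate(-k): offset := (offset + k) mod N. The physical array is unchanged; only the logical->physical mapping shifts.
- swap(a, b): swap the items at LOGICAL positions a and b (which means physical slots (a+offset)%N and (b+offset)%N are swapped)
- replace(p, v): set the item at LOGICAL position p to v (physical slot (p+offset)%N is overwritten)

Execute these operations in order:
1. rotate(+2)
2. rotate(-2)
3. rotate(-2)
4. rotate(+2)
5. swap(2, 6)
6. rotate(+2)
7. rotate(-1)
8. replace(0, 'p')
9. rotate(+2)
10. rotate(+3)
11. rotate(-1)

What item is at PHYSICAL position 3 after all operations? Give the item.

Answer: D

Derivation:
After op 1 (rotate(+2)): offset=2, physical=[A,B,C,D,E,F,G], logical=[C,D,E,F,G,A,B]
After op 2 (rotate(-2)): offset=0, physical=[A,B,C,D,E,F,G], logical=[A,B,C,D,E,F,G]
After op 3 (rotate(-2)): offset=5, physical=[A,B,C,D,E,F,G], logical=[F,G,A,B,C,D,E]
After op 4 (rotate(+2)): offset=0, physical=[A,B,C,D,E,F,G], logical=[A,B,C,D,E,F,G]
After op 5 (swap(2, 6)): offset=0, physical=[A,B,G,D,E,F,C], logical=[A,B,G,D,E,F,C]
After op 6 (rotate(+2)): offset=2, physical=[A,B,G,D,E,F,C], logical=[G,D,E,F,C,A,B]
After op 7 (rotate(-1)): offset=1, physical=[A,B,G,D,E,F,C], logical=[B,G,D,E,F,C,A]
After op 8 (replace(0, 'p')): offset=1, physical=[A,p,G,D,E,F,C], logical=[p,G,D,E,F,C,A]
After op 9 (rotate(+2)): offset=3, physical=[A,p,G,D,E,F,C], logical=[D,E,F,C,A,p,G]
After op 10 (rotate(+3)): offset=6, physical=[A,p,G,D,E,F,C], logical=[C,A,p,G,D,E,F]
After op 11 (rotate(-1)): offset=5, physical=[A,p,G,D,E,F,C], logical=[F,C,A,p,G,D,E]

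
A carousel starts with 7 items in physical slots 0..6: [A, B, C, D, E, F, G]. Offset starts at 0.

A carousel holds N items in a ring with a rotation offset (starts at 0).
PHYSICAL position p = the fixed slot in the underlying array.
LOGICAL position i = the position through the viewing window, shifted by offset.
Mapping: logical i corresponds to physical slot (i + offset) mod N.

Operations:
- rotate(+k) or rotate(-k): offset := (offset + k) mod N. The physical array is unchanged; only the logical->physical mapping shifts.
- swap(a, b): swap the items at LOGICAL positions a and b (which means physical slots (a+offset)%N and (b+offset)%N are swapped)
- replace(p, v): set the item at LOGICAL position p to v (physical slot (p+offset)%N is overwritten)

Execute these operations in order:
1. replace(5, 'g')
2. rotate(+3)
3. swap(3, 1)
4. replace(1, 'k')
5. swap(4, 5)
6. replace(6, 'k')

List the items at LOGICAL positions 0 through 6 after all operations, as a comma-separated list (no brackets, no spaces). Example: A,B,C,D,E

Answer: D,k,g,E,B,A,k

Derivation:
After op 1 (replace(5, 'g')): offset=0, physical=[A,B,C,D,E,g,G], logical=[A,B,C,D,E,g,G]
After op 2 (rotate(+3)): offset=3, physical=[A,B,C,D,E,g,G], logical=[D,E,g,G,A,B,C]
After op 3 (swap(3, 1)): offset=3, physical=[A,B,C,D,G,g,E], logical=[D,G,g,E,A,B,C]
After op 4 (replace(1, 'k')): offset=3, physical=[A,B,C,D,k,g,E], logical=[D,k,g,E,A,B,C]
After op 5 (swap(4, 5)): offset=3, physical=[B,A,C,D,k,g,E], logical=[D,k,g,E,B,A,C]
After op 6 (replace(6, 'k')): offset=3, physical=[B,A,k,D,k,g,E], logical=[D,k,g,E,B,A,k]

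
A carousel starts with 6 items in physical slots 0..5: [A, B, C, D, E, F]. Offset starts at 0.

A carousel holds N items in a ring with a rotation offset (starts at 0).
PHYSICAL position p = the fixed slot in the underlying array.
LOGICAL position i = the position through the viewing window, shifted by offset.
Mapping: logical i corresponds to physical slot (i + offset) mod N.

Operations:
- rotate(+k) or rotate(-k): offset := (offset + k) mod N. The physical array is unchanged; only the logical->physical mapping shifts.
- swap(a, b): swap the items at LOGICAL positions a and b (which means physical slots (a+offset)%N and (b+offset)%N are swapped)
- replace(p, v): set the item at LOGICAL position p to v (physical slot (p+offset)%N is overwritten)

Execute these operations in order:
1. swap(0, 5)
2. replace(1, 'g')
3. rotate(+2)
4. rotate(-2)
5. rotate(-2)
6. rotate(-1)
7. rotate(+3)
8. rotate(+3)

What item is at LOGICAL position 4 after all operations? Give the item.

Answer: g

Derivation:
After op 1 (swap(0, 5)): offset=0, physical=[F,B,C,D,E,A], logical=[F,B,C,D,E,A]
After op 2 (replace(1, 'g')): offset=0, physical=[F,g,C,D,E,A], logical=[F,g,C,D,E,A]
After op 3 (rotate(+2)): offset=2, physical=[F,g,C,D,E,A], logical=[C,D,E,A,F,g]
After op 4 (rotate(-2)): offset=0, physical=[F,g,C,D,E,A], logical=[F,g,C,D,E,A]
After op 5 (rotate(-2)): offset=4, physical=[F,g,C,D,E,A], logical=[E,A,F,g,C,D]
After op 6 (rotate(-1)): offset=3, physical=[F,g,C,D,E,A], logical=[D,E,A,F,g,C]
After op 7 (rotate(+3)): offset=0, physical=[F,g,C,D,E,A], logical=[F,g,C,D,E,A]
After op 8 (rotate(+3)): offset=3, physical=[F,g,C,D,E,A], logical=[D,E,A,F,g,C]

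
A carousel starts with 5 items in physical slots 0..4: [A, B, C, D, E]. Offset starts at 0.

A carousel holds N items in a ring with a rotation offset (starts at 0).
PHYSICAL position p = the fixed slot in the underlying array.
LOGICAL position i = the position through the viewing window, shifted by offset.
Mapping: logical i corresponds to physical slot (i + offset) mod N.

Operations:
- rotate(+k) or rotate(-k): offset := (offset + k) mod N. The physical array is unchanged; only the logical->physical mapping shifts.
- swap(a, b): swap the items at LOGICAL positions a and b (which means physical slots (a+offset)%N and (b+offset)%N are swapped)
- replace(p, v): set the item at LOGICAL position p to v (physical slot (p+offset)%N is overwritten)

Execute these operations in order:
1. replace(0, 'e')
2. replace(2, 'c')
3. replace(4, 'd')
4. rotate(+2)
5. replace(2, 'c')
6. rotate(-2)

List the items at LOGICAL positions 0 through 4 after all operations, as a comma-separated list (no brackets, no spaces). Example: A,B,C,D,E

After op 1 (replace(0, 'e')): offset=0, physical=[e,B,C,D,E], logical=[e,B,C,D,E]
After op 2 (replace(2, 'c')): offset=0, physical=[e,B,c,D,E], logical=[e,B,c,D,E]
After op 3 (replace(4, 'd')): offset=0, physical=[e,B,c,D,d], logical=[e,B,c,D,d]
After op 4 (rotate(+2)): offset=2, physical=[e,B,c,D,d], logical=[c,D,d,e,B]
After op 5 (replace(2, 'c')): offset=2, physical=[e,B,c,D,c], logical=[c,D,c,e,B]
After op 6 (rotate(-2)): offset=0, physical=[e,B,c,D,c], logical=[e,B,c,D,c]

Answer: e,B,c,D,c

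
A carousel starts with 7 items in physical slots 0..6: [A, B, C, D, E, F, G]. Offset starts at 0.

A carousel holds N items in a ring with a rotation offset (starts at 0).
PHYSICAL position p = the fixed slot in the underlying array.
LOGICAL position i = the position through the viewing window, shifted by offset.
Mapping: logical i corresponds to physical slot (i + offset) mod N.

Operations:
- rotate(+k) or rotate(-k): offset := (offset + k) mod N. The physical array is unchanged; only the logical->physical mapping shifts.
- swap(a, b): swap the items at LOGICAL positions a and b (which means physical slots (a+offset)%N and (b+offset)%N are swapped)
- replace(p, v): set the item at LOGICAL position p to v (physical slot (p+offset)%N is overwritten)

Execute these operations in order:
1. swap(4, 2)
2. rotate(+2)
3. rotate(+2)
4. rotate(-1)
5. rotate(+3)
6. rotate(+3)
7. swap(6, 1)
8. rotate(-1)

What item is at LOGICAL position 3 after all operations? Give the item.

After op 1 (swap(4, 2)): offset=0, physical=[A,B,E,D,C,F,G], logical=[A,B,E,D,C,F,G]
After op 2 (rotate(+2)): offset=2, physical=[A,B,E,D,C,F,G], logical=[E,D,C,F,G,A,B]
After op 3 (rotate(+2)): offset=4, physical=[A,B,E,D,C,F,G], logical=[C,F,G,A,B,E,D]
After op 4 (rotate(-1)): offset=3, physical=[A,B,E,D,C,F,G], logical=[D,C,F,G,A,B,E]
After op 5 (rotate(+3)): offset=6, physical=[A,B,E,D,C,F,G], logical=[G,A,B,E,D,C,F]
After op 6 (rotate(+3)): offset=2, physical=[A,B,E,D,C,F,G], logical=[E,D,C,F,G,A,B]
After op 7 (swap(6, 1)): offset=2, physical=[A,D,E,B,C,F,G], logical=[E,B,C,F,G,A,D]
After op 8 (rotate(-1)): offset=1, physical=[A,D,E,B,C,F,G], logical=[D,E,B,C,F,G,A]

Answer: C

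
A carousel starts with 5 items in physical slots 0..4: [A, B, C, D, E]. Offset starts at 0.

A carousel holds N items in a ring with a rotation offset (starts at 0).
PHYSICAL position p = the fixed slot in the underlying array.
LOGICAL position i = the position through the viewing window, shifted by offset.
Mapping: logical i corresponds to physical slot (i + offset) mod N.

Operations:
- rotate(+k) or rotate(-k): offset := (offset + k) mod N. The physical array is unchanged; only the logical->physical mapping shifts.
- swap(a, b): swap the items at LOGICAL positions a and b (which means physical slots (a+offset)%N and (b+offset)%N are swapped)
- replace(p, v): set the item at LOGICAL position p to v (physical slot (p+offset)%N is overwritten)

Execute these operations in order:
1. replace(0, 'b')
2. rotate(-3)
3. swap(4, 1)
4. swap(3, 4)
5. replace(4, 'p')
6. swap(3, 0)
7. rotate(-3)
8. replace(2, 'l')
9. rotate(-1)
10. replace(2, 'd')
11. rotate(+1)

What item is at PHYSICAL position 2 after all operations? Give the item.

After op 1 (replace(0, 'b')): offset=0, physical=[b,B,C,D,E], logical=[b,B,C,D,E]
After op 2 (rotate(-3)): offset=2, physical=[b,B,C,D,E], logical=[C,D,E,b,B]
After op 3 (swap(4, 1)): offset=2, physical=[b,D,C,B,E], logical=[C,B,E,b,D]
After op 4 (swap(3, 4)): offset=2, physical=[D,b,C,B,E], logical=[C,B,E,D,b]
After op 5 (replace(4, 'p')): offset=2, physical=[D,p,C,B,E], logical=[C,B,E,D,p]
After op 6 (swap(3, 0)): offset=2, physical=[C,p,D,B,E], logical=[D,B,E,C,p]
After op 7 (rotate(-3)): offset=4, physical=[C,p,D,B,E], logical=[E,C,p,D,B]
After op 8 (replace(2, 'l')): offset=4, physical=[C,l,D,B,E], logical=[E,C,l,D,B]
After op 9 (rotate(-1)): offset=3, physical=[C,l,D,B,E], logical=[B,E,C,l,D]
After op 10 (replace(2, 'd')): offset=3, physical=[d,l,D,B,E], logical=[B,E,d,l,D]
After op 11 (rotate(+1)): offset=4, physical=[d,l,D,B,E], logical=[E,d,l,D,B]

Answer: D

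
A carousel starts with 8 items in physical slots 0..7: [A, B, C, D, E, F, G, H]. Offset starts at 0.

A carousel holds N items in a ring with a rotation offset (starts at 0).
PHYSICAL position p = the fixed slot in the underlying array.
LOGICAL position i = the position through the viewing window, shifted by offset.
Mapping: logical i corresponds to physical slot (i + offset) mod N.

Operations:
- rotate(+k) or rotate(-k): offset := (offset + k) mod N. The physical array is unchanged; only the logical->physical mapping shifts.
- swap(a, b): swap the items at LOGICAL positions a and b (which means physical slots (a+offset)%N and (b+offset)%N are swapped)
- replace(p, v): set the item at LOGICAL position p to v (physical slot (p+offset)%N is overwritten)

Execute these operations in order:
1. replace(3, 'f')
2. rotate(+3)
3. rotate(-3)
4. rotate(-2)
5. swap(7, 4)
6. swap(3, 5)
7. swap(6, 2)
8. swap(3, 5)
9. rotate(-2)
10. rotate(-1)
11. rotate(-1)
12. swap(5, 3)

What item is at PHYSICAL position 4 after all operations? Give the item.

Answer: A

Derivation:
After op 1 (replace(3, 'f')): offset=0, physical=[A,B,C,f,E,F,G,H], logical=[A,B,C,f,E,F,G,H]
After op 2 (rotate(+3)): offset=3, physical=[A,B,C,f,E,F,G,H], logical=[f,E,F,G,H,A,B,C]
After op 3 (rotate(-3)): offset=0, physical=[A,B,C,f,E,F,G,H], logical=[A,B,C,f,E,F,G,H]
After op 4 (rotate(-2)): offset=6, physical=[A,B,C,f,E,F,G,H], logical=[G,H,A,B,C,f,E,F]
After op 5 (swap(7, 4)): offset=6, physical=[A,B,F,f,E,C,G,H], logical=[G,H,A,B,F,f,E,C]
After op 6 (swap(3, 5)): offset=6, physical=[A,f,F,B,E,C,G,H], logical=[G,H,A,f,F,B,E,C]
After op 7 (swap(6, 2)): offset=6, physical=[E,f,F,B,A,C,G,H], logical=[G,H,E,f,F,B,A,C]
After op 8 (swap(3, 5)): offset=6, physical=[E,B,F,f,A,C,G,H], logical=[G,H,E,B,F,f,A,C]
After op 9 (rotate(-2)): offset=4, physical=[E,B,F,f,A,C,G,H], logical=[A,C,G,H,E,B,F,f]
After op 10 (rotate(-1)): offset=3, physical=[E,B,F,f,A,C,G,H], logical=[f,A,C,G,H,E,B,F]
After op 11 (rotate(-1)): offset=2, physical=[E,B,F,f,A,C,G,H], logical=[F,f,A,C,G,H,E,B]
After op 12 (swap(5, 3)): offset=2, physical=[E,B,F,f,A,H,G,C], logical=[F,f,A,H,G,C,E,B]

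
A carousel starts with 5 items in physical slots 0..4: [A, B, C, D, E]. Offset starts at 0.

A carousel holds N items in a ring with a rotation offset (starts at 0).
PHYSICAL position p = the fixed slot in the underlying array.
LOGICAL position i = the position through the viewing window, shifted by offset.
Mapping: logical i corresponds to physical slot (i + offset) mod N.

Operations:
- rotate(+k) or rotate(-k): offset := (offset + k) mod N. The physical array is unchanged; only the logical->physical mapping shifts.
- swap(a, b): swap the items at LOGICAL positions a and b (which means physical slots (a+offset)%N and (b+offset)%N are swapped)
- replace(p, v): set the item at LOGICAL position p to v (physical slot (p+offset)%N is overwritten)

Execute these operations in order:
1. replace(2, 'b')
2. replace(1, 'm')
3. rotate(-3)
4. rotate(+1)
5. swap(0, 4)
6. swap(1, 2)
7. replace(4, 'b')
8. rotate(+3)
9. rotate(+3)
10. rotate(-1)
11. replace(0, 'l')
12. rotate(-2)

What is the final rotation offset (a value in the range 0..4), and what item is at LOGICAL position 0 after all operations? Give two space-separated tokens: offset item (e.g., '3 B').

After op 1 (replace(2, 'b')): offset=0, physical=[A,B,b,D,E], logical=[A,B,b,D,E]
After op 2 (replace(1, 'm')): offset=0, physical=[A,m,b,D,E], logical=[A,m,b,D,E]
After op 3 (rotate(-3)): offset=2, physical=[A,m,b,D,E], logical=[b,D,E,A,m]
After op 4 (rotate(+1)): offset=3, physical=[A,m,b,D,E], logical=[D,E,A,m,b]
After op 5 (swap(0, 4)): offset=3, physical=[A,m,D,b,E], logical=[b,E,A,m,D]
After op 6 (swap(1, 2)): offset=3, physical=[E,m,D,b,A], logical=[b,A,E,m,D]
After op 7 (replace(4, 'b')): offset=3, physical=[E,m,b,b,A], logical=[b,A,E,m,b]
After op 8 (rotate(+3)): offset=1, physical=[E,m,b,b,A], logical=[m,b,b,A,E]
After op 9 (rotate(+3)): offset=4, physical=[E,m,b,b,A], logical=[A,E,m,b,b]
After op 10 (rotate(-1)): offset=3, physical=[E,m,b,b,A], logical=[b,A,E,m,b]
After op 11 (replace(0, 'l')): offset=3, physical=[E,m,b,l,A], logical=[l,A,E,m,b]
After op 12 (rotate(-2)): offset=1, physical=[E,m,b,l,A], logical=[m,b,l,A,E]

Answer: 1 m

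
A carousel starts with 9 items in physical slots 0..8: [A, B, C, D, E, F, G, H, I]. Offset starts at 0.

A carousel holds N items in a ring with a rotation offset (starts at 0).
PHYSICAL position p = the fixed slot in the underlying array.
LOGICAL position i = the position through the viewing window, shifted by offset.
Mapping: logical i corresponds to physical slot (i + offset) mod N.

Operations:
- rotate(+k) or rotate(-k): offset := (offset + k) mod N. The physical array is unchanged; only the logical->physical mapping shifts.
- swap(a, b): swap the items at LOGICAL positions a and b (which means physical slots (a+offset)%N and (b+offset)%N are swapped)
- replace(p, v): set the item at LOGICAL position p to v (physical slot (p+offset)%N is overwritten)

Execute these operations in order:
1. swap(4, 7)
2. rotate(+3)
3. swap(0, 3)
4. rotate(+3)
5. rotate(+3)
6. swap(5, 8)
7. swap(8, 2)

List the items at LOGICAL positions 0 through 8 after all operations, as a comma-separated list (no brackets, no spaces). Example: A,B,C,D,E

Answer: A,B,F,G,H,I,D,E,C

Derivation:
After op 1 (swap(4, 7)): offset=0, physical=[A,B,C,D,H,F,G,E,I], logical=[A,B,C,D,H,F,G,E,I]
After op 2 (rotate(+3)): offset=3, physical=[A,B,C,D,H,F,G,E,I], logical=[D,H,F,G,E,I,A,B,C]
After op 3 (swap(0, 3)): offset=3, physical=[A,B,C,G,H,F,D,E,I], logical=[G,H,F,D,E,I,A,B,C]
After op 4 (rotate(+3)): offset=6, physical=[A,B,C,G,H,F,D,E,I], logical=[D,E,I,A,B,C,G,H,F]
After op 5 (rotate(+3)): offset=0, physical=[A,B,C,G,H,F,D,E,I], logical=[A,B,C,G,H,F,D,E,I]
After op 6 (swap(5, 8)): offset=0, physical=[A,B,C,G,H,I,D,E,F], logical=[A,B,C,G,H,I,D,E,F]
After op 7 (swap(8, 2)): offset=0, physical=[A,B,F,G,H,I,D,E,C], logical=[A,B,F,G,H,I,D,E,C]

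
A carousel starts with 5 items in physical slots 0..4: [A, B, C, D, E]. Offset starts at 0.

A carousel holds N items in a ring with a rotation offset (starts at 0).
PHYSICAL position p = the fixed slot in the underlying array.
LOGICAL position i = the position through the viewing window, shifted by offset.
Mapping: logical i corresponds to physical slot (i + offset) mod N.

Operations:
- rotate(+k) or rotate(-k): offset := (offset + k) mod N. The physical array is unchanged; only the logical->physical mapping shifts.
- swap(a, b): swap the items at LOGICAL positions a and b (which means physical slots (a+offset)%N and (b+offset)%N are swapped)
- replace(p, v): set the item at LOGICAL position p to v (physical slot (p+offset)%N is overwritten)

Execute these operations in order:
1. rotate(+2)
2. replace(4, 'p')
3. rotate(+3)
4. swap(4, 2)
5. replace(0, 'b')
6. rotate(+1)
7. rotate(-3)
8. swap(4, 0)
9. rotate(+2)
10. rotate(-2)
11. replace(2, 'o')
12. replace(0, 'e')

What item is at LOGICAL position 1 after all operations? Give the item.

After op 1 (rotate(+2)): offset=2, physical=[A,B,C,D,E], logical=[C,D,E,A,B]
After op 2 (replace(4, 'p')): offset=2, physical=[A,p,C,D,E], logical=[C,D,E,A,p]
After op 3 (rotate(+3)): offset=0, physical=[A,p,C,D,E], logical=[A,p,C,D,E]
After op 4 (swap(4, 2)): offset=0, physical=[A,p,E,D,C], logical=[A,p,E,D,C]
After op 5 (replace(0, 'b')): offset=0, physical=[b,p,E,D,C], logical=[b,p,E,D,C]
After op 6 (rotate(+1)): offset=1, physical=[b,p,E,D,C], logical=[p,E,D,C,b]
After op 7 (rotate(-3)): offset=3, physical=[b,p,E,D,C], logical=[D,C,b,p,E]
After op 8 (swap(4, 0)): offset=3, physical=[b,p,D,E,C], logical=[E,C,b,p,D]
After op 9 (rotate(+2)): offset=0, physical=[b,p,D,E,C], logical=[b,p,D,E,C]
After op 10 (rotate(-2)): offset=3, physical=[b,p,D,E,C], logical=[E,C,b,p,D]
After op 11 (replace(2, 'o')): offset=3, physical=[o,p,D,E,C], logical=[E,C,o,p,D]
After op 12 (replace(0, 'e')): offset=3, physical=[o,p,D,e,C], logical=[e,C,o,p,D]

Answer: C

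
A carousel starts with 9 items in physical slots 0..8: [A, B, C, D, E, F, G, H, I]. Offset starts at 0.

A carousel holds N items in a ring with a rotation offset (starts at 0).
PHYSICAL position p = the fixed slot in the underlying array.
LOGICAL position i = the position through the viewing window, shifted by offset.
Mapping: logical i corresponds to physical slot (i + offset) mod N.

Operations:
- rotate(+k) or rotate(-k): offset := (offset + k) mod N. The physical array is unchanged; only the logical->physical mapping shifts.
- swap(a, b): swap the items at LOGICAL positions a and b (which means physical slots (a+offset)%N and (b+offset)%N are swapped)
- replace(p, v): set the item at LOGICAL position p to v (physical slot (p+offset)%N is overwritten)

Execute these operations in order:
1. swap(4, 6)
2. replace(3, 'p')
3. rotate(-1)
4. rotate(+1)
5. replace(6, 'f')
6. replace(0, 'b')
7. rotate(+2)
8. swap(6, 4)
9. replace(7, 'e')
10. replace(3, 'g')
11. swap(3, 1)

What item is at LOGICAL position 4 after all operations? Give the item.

Answer: I

Derivation:
After op 1 (swap(4, 6)): offset=0, physical=[A,B,C,D,G,F,E,H,I], logical=[A,B,C,D,G,F,E,H,I]
After op 2 (replace(3, 'p')): offset=0, physical=[A,B,C,p,G,F,E,H,I], logical=[A,B,C,p,G,F,E,H,I]
After op 3 (rotate(-1)): offset=8, physical=[A,B,C,p,G,F,E,H,I], logical=[I,A,B,C,p,G,F,E,H]
After op 4 (rotate(+1)): offset=0, physical=[A,B,C,p,G,F,E,H,I], logical=[A,B,C,p,G,F,E,H,I]
After op 5 (replace(6, 'f')): offset=0, physical=[A,B,C,p,G,F,f,H,I], logical=[A,B,C,p,G,F,f,H,I]
After op 6 (replace(0, 'b')): offset=0, physical=[b,B,C,p,G,F,f,H,I], logical=[b,B,C,p,G,F,f,H,I]
After op 7 (rotate(+2)): offset=2, physical=[b,B,C,p,G,F,f,H,I], logical=[C,p,G,F,f,H,I,b,B]
After op 8 (swap(6, 4)): offset=2, physical=[b,B,C,p,G,F,I,H,f], logical=[C,p,G,F,I,H,f,b,B]
After op 9 (replace(7, 'e')): offset=2, physical=[e,B,C,p,G,F,I,H,f], logical=[C,p,G,F,I,H,f,e,B]
After op 10 (replace(3, 'g')): offset=2, physical=[e,B,C,p,G,g,I,H,f], logical=[C,p,G,g,I,H,f,e,B]
After op 11 (swap(3, 1)): offset=2, physical=[e,B,C,g,G,p,I,H,f], logical=[C,g,G,p,I,H,f,e,B]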